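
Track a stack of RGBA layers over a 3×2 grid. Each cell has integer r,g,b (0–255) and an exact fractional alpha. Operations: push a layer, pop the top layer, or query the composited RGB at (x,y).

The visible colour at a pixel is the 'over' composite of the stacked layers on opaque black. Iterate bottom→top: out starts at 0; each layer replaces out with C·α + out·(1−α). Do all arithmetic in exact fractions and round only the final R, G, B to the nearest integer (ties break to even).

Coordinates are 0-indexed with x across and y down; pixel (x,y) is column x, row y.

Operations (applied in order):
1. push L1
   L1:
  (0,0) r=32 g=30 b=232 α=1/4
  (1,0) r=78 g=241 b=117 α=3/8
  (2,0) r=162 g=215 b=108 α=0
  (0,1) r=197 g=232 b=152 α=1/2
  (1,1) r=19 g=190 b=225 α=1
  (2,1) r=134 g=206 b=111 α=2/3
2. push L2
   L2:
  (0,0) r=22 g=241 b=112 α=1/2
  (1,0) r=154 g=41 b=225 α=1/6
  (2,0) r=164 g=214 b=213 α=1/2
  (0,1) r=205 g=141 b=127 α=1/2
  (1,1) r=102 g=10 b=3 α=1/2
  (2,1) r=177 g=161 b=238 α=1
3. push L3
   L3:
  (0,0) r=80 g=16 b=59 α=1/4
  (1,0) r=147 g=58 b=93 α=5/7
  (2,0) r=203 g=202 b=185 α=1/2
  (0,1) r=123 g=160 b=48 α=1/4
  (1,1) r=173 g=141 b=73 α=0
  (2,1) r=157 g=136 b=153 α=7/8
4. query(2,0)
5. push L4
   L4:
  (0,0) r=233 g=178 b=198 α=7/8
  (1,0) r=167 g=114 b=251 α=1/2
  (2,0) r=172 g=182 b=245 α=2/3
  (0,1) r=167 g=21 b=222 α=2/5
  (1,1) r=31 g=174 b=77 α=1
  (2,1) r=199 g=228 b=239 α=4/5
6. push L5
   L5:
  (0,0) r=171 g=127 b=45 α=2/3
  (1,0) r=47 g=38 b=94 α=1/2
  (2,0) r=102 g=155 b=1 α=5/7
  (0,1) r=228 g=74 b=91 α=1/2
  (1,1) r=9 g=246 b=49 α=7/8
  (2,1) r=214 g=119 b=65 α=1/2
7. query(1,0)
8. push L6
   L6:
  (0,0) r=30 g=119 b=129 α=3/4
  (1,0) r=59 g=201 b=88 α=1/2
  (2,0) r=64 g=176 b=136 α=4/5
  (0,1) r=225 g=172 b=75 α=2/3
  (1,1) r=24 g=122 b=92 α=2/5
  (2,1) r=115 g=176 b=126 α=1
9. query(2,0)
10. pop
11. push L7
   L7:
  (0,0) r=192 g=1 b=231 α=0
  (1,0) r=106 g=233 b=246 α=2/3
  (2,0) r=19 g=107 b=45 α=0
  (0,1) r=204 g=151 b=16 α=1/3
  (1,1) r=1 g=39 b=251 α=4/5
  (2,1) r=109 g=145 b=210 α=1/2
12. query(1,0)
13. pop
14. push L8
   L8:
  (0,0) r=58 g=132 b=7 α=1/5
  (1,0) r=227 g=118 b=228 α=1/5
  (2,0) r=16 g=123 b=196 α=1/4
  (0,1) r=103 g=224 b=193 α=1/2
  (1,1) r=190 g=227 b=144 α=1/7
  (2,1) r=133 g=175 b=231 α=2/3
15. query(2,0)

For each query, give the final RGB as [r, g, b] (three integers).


(2,0) stack=L1,L2,L3; from [0,0,0]:
L1 α=0: [0, 0, 0]
L2 α=1/2: [82, 107, 213/2]
L3 α=1/2: [285/2, 309/2, 583/4]
rounded: [142, 154, 146]

query (1,0) [L1,L2,L3,L4,L5] — begin 0,0,0
after L1 α=3/8: [117/4, 723/8, 351/8]
after L2 α=1/6: [1201/24, 3943/48, 1185/16]
after L3 α=5/7: [10021/84, 10903/168, 4905/56]
after L4 α=1/2: [24049/168, 30055/336, 18961/112]
after L5 α=1/2: [31945/336, 42823/672, 29489/224]
rounded: [95, 64, 132]

at x=2,y=0 over L1,L2,L3,L4,L5,L6:
+L1 (α=0) → [0, 0, 0]
+L2 (α=1/2) → [82, 107, 213/2]
+L3 (α=1/2) → [285/2, 309/2, 583/4]
+L4 (α=2/3) → [973/6, 1037/6, 2543/12]
+L5 (α=5/7) → [2503/21, 3362/21, 2573/42]
+L6 (α=4/5) → [7879/105, 18146/105, 25421/210]
= [75, 173, 121]

at x=1,y=0 over L1,L2,L3,L4,L5,L7:
L1 α=3/8: [117/4, 723/8, 351/8]
L2 α=1/6: [1201/24, 3943/48, 1185/16]
L3 α=5/7: [10021/84, 10903/168, 4905/56]
L4 α=1/2: [24049/168, 30055/336, 18961/112]
L5 α=1/2: [31945/336, 42823/672, 29489/224]
L7 α=2/3: [103177/1008, 355975/2016, 139697/672]
rounded: [102, 177, 208]

query (2,0) [L1,L2,L3,L4,L5,L8] — begin 0,0,0
+L1 (α=0) → [0, 0, 0]
+L2 (α=1/2) → [82, 107, 213/2]
+L3 (α=1/2) → [285/2, 309/2, 583/4]
+L4 (α=2/3) → [973/6, 1037/6, 2543/12]
+L5 (α=5/7) → [2503/21, 3362/21, 2573/42]
+L8 (α=1/4) → [2615/28, 4223/28, 5317/56]
rounded: [93, 151, 95]


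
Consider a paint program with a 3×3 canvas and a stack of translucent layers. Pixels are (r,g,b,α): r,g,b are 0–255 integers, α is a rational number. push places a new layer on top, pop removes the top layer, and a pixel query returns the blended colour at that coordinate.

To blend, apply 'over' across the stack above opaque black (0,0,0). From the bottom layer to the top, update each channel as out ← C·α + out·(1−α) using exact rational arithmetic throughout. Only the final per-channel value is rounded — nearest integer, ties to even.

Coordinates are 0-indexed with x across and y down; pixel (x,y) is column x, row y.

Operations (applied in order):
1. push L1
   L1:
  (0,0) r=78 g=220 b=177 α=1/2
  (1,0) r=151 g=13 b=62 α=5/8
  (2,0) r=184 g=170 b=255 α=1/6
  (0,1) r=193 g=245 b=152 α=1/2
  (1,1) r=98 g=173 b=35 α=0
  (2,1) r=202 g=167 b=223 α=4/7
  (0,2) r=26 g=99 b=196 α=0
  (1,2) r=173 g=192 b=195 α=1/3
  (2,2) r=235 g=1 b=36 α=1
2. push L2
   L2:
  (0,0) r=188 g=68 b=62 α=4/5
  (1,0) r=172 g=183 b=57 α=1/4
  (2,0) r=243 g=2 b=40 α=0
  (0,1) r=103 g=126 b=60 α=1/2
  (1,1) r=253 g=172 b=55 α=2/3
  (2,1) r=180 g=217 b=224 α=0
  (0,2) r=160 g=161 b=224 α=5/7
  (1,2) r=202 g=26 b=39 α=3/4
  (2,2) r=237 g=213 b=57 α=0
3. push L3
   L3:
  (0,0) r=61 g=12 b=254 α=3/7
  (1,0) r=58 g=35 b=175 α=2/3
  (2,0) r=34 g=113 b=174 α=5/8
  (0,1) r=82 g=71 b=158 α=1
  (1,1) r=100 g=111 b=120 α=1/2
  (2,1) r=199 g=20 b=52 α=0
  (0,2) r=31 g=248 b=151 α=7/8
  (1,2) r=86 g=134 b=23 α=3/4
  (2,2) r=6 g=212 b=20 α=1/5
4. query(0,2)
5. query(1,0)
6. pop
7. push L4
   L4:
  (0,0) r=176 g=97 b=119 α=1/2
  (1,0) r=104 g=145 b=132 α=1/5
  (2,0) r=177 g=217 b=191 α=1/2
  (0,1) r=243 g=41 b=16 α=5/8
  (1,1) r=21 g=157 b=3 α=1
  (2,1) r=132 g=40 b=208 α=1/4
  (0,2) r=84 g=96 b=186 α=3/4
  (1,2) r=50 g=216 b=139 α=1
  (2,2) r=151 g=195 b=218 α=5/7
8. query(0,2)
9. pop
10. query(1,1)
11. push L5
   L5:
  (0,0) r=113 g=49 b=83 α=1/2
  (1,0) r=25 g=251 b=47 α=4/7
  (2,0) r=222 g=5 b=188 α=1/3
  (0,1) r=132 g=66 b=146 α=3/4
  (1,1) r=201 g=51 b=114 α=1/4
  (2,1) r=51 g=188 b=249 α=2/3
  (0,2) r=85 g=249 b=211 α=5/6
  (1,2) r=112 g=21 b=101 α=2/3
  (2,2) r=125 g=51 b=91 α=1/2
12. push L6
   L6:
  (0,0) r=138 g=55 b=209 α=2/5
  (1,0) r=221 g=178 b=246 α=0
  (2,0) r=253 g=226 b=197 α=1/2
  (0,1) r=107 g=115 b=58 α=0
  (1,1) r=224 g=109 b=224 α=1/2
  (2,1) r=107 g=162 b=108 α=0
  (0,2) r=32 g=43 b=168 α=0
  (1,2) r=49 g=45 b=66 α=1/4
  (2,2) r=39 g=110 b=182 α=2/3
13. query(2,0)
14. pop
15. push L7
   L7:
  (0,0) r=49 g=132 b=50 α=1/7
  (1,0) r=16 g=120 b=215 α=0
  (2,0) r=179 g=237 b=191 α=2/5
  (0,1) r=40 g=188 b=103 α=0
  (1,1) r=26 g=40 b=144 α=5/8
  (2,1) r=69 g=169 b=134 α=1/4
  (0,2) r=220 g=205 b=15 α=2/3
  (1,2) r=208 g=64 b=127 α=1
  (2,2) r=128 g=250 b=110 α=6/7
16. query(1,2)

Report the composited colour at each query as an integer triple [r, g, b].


at x=0,y=2 over L1,L2,L3:
+L1 (α=0) → [0, 0, 0]
+L2 (α=5/7) → [800/7, 115, 160]
+L3 (α=7/8) → [2319/56, 1851/8, 1217/8]
rounded: [41, 231, 152]

(1,0) stack=L1,L2,L3; from [0,0,0]:
after L1 α=5/8: [755/8, 65/8, 155/4]
after L2 α=1/4: [3641/32, 1659/32, 693/16]
after L3 α=2/3: [2451/32, 3899/96, 6293/48]
rounded: [77, 41, 131]

at x=0,y=2 over L1,L2,L4:
after L1 α=0: [0, 0, 0]
after L2 α=5/7: [800/7, 115, 160]
after L4 α=3/4: [641/7, 403/4, 359/2]
= [92, 101, 180]

at x=1,y=1 over L1,L2:
L1 α=0: [0, 0, 0]
L2 α=2/3: [506/3, 344/3, 110/3]
rounded: [169, 115, 37]

at x=2,y=0 over L1,L2,L5,L6:
after L1 α=1/6: [92/3, 85/3, 85/2]
after L2 α=0: [92/3, 85/3, 85/2]
after L5 α=1/3: [850/9, 185/9, 91]
after L6 α=1/2: [3127/18, 2219/18, 144]
= [174, 123, 144]

query (1,2) [L1,L2,L5,L7] — begin 0,0,0
+L1 (α=1/3) → [173/3, 64, 65]
+L2 (α=3/4) → [1991/12, 71/2, 91/2]
+L5 (α=2/3) → [4679/36, 155/6, 165/2]
+L7 (α=1) → [208, 64, 127]
rounded: [208, 64, 127]


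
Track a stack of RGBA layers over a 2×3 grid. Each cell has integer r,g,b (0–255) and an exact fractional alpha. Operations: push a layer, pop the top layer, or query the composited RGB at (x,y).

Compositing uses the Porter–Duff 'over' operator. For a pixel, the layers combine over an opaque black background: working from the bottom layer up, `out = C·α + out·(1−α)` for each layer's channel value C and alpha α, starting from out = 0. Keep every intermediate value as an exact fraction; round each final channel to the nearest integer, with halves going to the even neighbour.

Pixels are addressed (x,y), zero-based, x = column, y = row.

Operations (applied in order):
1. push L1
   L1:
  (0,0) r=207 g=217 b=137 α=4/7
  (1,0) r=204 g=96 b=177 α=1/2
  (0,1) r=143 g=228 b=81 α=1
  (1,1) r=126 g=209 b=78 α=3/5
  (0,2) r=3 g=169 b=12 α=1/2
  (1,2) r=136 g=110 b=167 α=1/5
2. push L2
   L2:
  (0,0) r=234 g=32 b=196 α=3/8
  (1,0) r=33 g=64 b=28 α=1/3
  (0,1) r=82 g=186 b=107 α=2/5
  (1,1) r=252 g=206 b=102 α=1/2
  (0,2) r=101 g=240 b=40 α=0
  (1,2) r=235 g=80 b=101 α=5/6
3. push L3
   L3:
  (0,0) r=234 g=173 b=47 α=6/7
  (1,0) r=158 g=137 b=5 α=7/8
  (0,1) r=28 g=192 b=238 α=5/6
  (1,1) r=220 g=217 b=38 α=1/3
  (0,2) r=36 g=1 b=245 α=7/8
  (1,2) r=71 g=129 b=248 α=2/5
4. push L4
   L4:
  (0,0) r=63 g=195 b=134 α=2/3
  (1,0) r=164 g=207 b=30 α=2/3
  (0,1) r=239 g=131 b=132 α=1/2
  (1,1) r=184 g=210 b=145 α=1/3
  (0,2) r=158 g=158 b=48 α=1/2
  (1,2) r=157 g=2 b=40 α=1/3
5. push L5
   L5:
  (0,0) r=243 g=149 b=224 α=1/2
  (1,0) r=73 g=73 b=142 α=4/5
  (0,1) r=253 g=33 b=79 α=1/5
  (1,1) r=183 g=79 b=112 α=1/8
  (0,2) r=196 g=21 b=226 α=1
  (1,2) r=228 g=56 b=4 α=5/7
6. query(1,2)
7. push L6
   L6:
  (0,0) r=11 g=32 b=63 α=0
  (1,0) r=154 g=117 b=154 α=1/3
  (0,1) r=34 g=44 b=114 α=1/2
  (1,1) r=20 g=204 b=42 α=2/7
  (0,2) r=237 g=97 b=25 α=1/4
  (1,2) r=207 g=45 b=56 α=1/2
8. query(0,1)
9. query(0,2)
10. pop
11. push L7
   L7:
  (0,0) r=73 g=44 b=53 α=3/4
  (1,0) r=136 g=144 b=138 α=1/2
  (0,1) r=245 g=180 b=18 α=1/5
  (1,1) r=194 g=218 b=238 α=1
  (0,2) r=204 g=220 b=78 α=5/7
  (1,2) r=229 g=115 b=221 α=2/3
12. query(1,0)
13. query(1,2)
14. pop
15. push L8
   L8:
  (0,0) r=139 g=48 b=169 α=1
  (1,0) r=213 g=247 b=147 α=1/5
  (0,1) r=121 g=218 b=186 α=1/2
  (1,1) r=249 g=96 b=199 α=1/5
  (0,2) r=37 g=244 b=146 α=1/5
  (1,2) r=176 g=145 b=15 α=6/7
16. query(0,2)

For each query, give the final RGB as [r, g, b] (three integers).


query (1,2) [L1,L2,L3,L4,L5] — begin 0,0,0
after L1 α=1/5: [136/5, 22, 167/5]
after L2 α=5/6: [6011/30, 211/3, 1346/15]
after L3 α=2/5: [7431/50, 469/5, 3826/25]
after L4 α=1/3: [11356/75, 316/5, 2884/25]
after L5 α=5/7: [108212/525, 2032/35, 6268/175]
→ [206, 58, 36]

query (0,1) [L1,L2,L3,L4,L5,L6] — begin 0,0,0
after L1 α=1: [143, 228, 81]
after L2 α=2/5: [593/5, 1056/5, 457/5]
after L3 α=5/6: [431/10, 976/5, 6407/30]
after L4 α=1/2: [2821/20, 1631/10, 10367/60]
after L5 α=1/5: [4086/25, 3427/25, 11552/75]
after L6 α=1/2: [2468/25, 4527/50, 10051/75]
rounded: [99, 91, 134]

query (0,2) [L1,L2,L3,L4,L5,L6] — begin 0,0,0
after L1 α=1/2: [3/2, 169/2, 6]
after L2 α=0: [3/2, 169/2, 6]
after L3 α=7/8: [507/16, 183/16, 1721/8]
after L4 α=1/2: [3035/32, 2711/32, 2105/16]
after L5 α=1: [196, 21, 226]
after L6 α=1/4: [825/4, 40, 703/4]
→ [206, 40, 176]

(1,0) stack=L1,L2,L3,L4,L5,L7; from [0,0,0]:
L1 α=1/2: [102, 48, 177/2]
L2 α=1/3: [79, 160/3, 205/3]
L3 α=7/8: [1185/8, 3037/24, 155/12]
L4 α=2/3: [3809/24, 12973/72, 875/36]
L5 α=4/5: [10817/120, 33997/360, 21323/180]
L7 α=1/2: [27137/240, 85837/720, 46163/360]
→ [113, 119, 128]

query (1,2) [L1,L2,L3,L4,L5,L7] — begin 0,0,0
+L1 (α=1/5) → [136/5, 22, 167/5]
+L2 (α=5/6) → [6011/30, 211/3, 1346/15]
+L3 (α=2/5) → [7431/50, 469/5, 3826/25]
+L4 (α=1/3) → [11356/75, 316/5, 2884/25]
+L5 (α=5/7) → [108212/525, 2032/35, 6268/175]
+L7 (α=2/3) → [348662/1575, 10082/105, 83618/525]
= [221, 96, 159]

(0,2) stack=L1,L2,L3,L4,L5,L8; from [0,0,0]:
+L1 (α=1/2) → [3/2, 169/2, 6]
+L2 (α=0) → [3/2, 169/2, 6]
+L3 (α=7/8) → [507/16, 183/16, 1721/8]
+L4 (α=1/2) → [3035/32, 2711/32, 2105/16]
+L5 (α=1) → [196, 21, 226]
+L8 (α=1/5) → [821/5, 328/5, 210]
= [164, 66, 210]


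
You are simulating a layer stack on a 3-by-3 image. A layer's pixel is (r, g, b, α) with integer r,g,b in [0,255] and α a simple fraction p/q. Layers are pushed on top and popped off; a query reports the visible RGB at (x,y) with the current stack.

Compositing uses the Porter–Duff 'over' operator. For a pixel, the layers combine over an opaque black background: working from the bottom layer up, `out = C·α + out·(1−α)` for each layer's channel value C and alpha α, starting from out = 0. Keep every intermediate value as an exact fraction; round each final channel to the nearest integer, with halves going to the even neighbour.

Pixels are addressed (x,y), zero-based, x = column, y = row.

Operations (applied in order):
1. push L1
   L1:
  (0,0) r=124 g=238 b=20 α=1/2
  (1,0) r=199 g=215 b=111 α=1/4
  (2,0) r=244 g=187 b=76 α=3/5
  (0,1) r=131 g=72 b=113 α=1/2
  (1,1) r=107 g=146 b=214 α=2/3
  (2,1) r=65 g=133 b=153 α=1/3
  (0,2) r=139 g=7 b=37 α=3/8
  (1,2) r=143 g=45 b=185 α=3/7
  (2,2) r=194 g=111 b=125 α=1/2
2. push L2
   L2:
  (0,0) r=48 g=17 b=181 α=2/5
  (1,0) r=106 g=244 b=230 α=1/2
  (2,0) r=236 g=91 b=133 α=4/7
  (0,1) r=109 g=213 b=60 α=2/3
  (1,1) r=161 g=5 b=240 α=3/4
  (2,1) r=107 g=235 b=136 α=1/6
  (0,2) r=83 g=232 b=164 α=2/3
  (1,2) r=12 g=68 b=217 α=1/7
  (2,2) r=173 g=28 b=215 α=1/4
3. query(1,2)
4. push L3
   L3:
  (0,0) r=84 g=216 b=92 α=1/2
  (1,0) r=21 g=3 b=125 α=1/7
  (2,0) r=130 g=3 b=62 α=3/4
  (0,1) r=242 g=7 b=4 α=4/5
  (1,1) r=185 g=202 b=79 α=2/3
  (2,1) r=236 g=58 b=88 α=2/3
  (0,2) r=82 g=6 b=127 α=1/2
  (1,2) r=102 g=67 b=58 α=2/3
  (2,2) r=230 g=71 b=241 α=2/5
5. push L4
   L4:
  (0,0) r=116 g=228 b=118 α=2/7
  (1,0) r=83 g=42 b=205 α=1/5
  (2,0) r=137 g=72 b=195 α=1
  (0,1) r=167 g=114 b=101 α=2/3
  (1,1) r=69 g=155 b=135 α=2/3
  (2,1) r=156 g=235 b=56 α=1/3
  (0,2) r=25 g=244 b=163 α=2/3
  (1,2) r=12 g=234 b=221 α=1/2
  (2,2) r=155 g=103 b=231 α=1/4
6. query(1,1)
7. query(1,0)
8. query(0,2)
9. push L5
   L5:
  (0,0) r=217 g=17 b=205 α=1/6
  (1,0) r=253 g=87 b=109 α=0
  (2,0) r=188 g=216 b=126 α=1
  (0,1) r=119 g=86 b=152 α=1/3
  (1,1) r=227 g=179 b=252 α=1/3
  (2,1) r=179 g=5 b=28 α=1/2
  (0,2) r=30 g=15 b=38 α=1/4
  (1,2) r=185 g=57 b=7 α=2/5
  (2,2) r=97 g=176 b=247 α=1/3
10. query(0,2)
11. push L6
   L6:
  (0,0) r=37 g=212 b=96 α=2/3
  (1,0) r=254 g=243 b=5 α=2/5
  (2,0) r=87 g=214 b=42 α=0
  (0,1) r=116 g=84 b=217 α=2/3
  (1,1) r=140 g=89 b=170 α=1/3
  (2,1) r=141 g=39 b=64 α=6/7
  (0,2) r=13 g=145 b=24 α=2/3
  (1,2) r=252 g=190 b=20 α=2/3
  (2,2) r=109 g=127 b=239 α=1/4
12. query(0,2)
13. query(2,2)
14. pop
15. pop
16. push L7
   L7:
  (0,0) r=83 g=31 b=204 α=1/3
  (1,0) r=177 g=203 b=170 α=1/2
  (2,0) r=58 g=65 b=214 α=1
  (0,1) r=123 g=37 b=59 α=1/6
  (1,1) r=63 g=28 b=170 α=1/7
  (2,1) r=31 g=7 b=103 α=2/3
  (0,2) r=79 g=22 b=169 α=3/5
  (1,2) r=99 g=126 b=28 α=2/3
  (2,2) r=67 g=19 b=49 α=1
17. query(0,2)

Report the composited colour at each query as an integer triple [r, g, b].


query (1,2) [L1,L2] — begin 0,0,0
+L1 (α=3/7) → [429/7, 135/7, 555/7]
+L2 (α=1/7) → [2658/49, 1286/49, 4849/49]
= [54, 26, 99]

query (1,1) [L1,L2,L3,L4] — begin 0,0,0
after L1 α=2/3: [214/3, 292/3, 428/3]
after L2 α=3/4: [1663/12, 337/12, 647/3]
after L3 α=2/3: [6103/36, 5185/36, 1121/9]
after L4 α=2/3: [11071/108, 16345/108, 3551/27]
rounded: [103, 151, 132]

at x=1,y=0 over L1,L2,L3,L4:
+L1 (α=1/4) → [199/4, 215/4, 111/4]
+L2 (α=1/2) → [623/8, 1191/8, 1031/8]
+L3 (α=1/7) → [279/4, 3585/28, 3593/28]
+L4 (α=1/5) → [362/5, 3879/35, 5028/35]
rounded: [72, 111, 144]

query (0,2) [L1,L2,L3,L4] — begin 0,0,0
after L1 α=3/8: [417/8, 21/8, 111/8]
after L2 α=2/3: [1745/24, 3733/24, 2735/24]
after L3 α=1/2: [3713/48, 3877/48, 5783/48]
after L4 α=2/3: [6113/144, 27301/144, 21431/144]
= [42, 190, 149]

at x=0,y=2 over L1,L2,L3,L4,L5:
L1 α=3/8: [417/8, 21/8, 111/8]
L2 α=2/3: [1745/24, 3733/24, 2735/24]
L3 α=1/2: [3713/48, 3877/48, 5783/48]
L4 α=2/3: [6113/144, 27301/144, 21431/144]
L5 α=1/4: [7553/192, 28021/192, 23255/192]
rounded: [39, 146, 121]

query (0,2) [L1,L2,L3,L4,L5,L6] — begin 0,0,0
+L1 (α=3/8) → [417/8, 21/8, 111/8]
+L2 (α=2/3) → [1745/24, 3733/24, 2735/24]
+L3 (α=1/2) → [3713/48, 3877/48, 5783/48]
+L4 (α=2/3) → [6113/144, 27301/144, 21431/144]
+L5 (α=1/4) → [7553/192, 28021/192, 23255/192]
+L6 (α=2/3) → [12545/576, 83701/576, 32471/576]
rounded: [22, 145, 56]

query (2,2) [L1,L2,L3,L4,L5,L6] — begin 0,0,0
+L1 (α=1/2) → [97, 111/2, 125/2]
+L2 (α=1/4) → [116, 389/8, 805/8]
+L3 (α=2/5) → [808/5, 2303/40, 6271/40]
+L4 (α=1/4) → [3199/20, 11029/160, 28053/160]
+L5 (α=1/3) → [4169/30, 25109/240, 47813/240]
+L6 (α=1/4) → [5259/40, 35269/320, 66933/320]
rounded: [131, 110, 209]

at x=0,y=2 over L1,L2,L3,L4,L7:
L1 α=3/8: [417/8, 21/8, 111/8]
L2 α=2/3: [1745/24, 3733/24, 2735/24]
L3 α=1/2: [3713/48, 3877/48, 5783/48]
L4 α=2/3: [6113/144, 27301/144, 21431/144]
L7 α=3/5: [23177/360, 32053/360, 11587/72]
= [64, 89, 161]


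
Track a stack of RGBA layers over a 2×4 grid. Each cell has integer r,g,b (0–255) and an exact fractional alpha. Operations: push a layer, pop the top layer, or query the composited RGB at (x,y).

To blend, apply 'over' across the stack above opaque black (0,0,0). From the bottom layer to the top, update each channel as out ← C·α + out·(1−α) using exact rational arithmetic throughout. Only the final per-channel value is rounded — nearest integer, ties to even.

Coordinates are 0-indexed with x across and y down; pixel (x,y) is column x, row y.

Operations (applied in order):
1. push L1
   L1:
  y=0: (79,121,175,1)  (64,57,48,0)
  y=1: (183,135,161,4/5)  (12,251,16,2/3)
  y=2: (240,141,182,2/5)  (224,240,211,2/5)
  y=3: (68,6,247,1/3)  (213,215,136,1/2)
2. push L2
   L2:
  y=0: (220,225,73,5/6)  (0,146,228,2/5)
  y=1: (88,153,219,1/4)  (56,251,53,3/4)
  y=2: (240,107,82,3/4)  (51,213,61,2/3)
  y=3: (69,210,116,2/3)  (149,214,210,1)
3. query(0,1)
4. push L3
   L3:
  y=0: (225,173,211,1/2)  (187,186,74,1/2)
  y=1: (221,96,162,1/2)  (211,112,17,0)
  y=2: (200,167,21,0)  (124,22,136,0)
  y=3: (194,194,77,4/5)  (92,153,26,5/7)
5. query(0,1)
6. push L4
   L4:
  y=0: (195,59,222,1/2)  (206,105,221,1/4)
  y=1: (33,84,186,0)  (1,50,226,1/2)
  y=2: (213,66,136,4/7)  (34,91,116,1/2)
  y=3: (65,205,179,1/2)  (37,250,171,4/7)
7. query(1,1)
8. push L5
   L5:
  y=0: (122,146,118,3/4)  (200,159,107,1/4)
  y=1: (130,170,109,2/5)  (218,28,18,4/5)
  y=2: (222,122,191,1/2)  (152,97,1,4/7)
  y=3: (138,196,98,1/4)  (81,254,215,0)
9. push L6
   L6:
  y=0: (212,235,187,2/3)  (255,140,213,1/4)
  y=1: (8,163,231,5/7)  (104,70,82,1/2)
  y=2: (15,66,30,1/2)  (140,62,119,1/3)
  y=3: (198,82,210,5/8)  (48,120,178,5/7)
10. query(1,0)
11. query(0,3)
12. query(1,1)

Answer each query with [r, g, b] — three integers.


query (0,1) [L1,L2] — begin 0,0,0
L1 α=4/5: [732/5, 108, 644/5]
L2 α=1/4: [659/5, 477/4, 3027/20]
rounded: [132, 119, 151]

at x=0,y=1 over L1,L2,L3:
L1 α=4/5: [732/5, 108, 644/5]
L2 α=1/4: [659/5, 477/4, 3027/20]
L3 α=1/2: [882/5, 861/8, 6267/40]
rounded: [176, 108, 157]

query (1,1) [L1,L2,L3,L4] — begin 0,0,0
L1 α=2/3: [8, 502/3, 32/3]
L2 α=3/4: [44, 2761/12, 509/12]
L3 α=0: [44, 2761/12, 509/12]
L4 α=1/2: [45/2, 3361/24, 3221/24]
rounded: [22, 140, 134]

(1,0) stack=L1,L2,L3,L4,L5,L6; from [0,0,0]:
L1 α=0: [0, 0, 0]
L2 α=2/5: [0, 292/5, 456/5]
L3 α=1/2: [187/2, 611/5, 413/5]
L4 α=1/4: [973/8, 1179/10, 586/5]
L5 α=1/4: [4519/32, 5127/40, 2293/20]
L6 α=1/4: [21717/128, 20981/160, 11139/80]
= [170, 131, 139]

query (0,3) [L1,L2,L3,L4,L5,L6] — begin 0,0,0
+L1 (α=1/3) → [68/3, 2, 247/3]
+L2 (α=2/3) → [482/9, 422/3, 943/9]
+L3 (α=4/5) → [7466/45, 550/3, 743/9]
+L4 (α=1/2) → [10391/90, 1165/6, 1177/9]
+L5 (α=1/4) → [14531/120, 1557/8, 1471/12]
+L6 (α=5/8) → [54131/320, 7951/64, 5671/32]
→ [169, 124, 177]

(1,1) stack=L1,L2,L3,L4,L5,L6; from [0,0,0]:
L1 α=2/3: [8, 502/3, 32/3]
L2 α=3/4: [44, 2761/12, 509/12]
L3 α=0: [44, 2761/12, 509/12]
L4 α=1/2: [45/2, 3361/24, 3221/24]
L5 α=4/5: [1789/10, 6049/120, 4949/120]
L6 α=1/2: [2829/20, 14449/240, 14789/240]
→ [141, 60, 62]


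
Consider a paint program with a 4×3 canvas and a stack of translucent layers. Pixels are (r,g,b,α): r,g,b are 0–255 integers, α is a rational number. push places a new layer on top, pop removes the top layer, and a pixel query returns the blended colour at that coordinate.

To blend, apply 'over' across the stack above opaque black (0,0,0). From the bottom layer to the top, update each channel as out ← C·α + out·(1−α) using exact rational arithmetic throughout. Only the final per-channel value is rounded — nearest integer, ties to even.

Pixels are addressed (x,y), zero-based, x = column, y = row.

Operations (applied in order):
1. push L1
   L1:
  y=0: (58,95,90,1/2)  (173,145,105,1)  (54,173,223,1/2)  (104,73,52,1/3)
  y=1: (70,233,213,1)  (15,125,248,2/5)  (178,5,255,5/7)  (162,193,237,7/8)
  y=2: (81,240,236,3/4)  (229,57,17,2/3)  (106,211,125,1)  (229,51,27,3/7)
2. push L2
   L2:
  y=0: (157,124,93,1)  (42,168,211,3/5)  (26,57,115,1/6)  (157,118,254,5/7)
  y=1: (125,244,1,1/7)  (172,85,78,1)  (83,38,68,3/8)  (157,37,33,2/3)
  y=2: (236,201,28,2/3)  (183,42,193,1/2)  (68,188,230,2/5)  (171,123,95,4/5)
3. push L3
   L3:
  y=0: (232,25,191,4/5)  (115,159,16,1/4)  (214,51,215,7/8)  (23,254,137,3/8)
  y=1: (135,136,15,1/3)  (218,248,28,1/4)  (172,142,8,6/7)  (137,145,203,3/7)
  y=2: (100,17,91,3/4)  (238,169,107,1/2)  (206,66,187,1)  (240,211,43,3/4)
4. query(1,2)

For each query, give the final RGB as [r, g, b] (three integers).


(1,2) stack=L1,L2,L3; from [0,0,0]:
L1 α=2/3: [458/3, 38, 34/3]
L2 α=1/2: [1007/6, 40, 613/6]
L3 α=1/2: [2435/12, 209/2, 1255/12]
→ [203, 104, 105]


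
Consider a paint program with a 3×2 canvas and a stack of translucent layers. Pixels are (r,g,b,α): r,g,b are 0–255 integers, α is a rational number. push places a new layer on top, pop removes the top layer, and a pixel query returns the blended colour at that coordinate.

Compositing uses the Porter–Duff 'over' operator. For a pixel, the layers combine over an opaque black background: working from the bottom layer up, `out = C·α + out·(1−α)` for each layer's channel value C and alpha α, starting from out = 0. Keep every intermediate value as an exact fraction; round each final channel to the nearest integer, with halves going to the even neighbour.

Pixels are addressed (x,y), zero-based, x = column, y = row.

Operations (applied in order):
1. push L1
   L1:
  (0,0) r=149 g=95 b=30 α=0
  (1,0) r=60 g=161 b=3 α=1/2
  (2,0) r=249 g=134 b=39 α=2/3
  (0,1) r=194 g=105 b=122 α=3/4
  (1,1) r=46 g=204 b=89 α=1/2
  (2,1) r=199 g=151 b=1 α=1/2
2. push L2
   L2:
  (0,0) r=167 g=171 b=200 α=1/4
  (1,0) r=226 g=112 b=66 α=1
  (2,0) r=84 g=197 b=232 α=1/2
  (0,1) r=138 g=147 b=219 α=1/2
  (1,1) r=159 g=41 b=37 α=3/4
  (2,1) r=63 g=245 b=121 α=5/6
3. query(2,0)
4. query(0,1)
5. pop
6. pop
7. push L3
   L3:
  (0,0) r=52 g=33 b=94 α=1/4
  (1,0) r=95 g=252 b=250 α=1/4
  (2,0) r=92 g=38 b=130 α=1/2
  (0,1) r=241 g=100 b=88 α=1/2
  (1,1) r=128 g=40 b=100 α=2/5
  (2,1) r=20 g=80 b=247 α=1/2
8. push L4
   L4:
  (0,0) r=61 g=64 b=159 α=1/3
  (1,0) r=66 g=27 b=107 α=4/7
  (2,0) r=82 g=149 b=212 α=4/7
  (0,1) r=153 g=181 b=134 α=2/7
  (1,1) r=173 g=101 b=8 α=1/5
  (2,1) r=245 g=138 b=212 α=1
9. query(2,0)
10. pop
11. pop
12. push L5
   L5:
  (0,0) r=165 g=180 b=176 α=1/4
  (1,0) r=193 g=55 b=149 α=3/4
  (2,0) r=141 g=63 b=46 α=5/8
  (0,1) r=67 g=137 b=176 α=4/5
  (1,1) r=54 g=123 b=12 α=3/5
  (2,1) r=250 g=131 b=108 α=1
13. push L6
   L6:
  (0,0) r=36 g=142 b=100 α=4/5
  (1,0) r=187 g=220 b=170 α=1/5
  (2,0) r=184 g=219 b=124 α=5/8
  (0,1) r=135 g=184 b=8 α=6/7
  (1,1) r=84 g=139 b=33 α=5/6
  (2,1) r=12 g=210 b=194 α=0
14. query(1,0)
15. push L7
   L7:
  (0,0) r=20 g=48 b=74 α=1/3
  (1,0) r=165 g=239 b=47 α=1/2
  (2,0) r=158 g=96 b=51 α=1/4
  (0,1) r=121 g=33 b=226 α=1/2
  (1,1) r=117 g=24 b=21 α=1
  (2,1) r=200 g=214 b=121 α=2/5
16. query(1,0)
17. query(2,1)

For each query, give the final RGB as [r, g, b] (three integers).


at x=2,y=0 over L1,L2:
+L1 (α=2/3) → [166, 268/3, 26]
+L2 (α=1/2) → [125, 859/6, 129]
= [125, 143, 129]

at x=0,y=1 over L1,L2:
L1 α=3/4: [291/2, 315/4, 183/2]
L2 α=1/2: [567/4, 903/8, 621/4]
→ [142, 113, 155]

query (2,0) [L3,L4] — begin 0,0,0
L3 α=1/2: [46, 19, 65]
L4 α=4/7: [466/7, 653/7, 149]
→ [67, 93, 149]

at x=1,y=0 over L5,L6:
after L5 α=3/4: [579/4, 165/4, 447/4]
after L6 α=1/5: [766/5, 77, 617/5]
→ [153, 77, 123]

(1,0) stack=L5,L6,L7; from [0,0,0]:
after L5 α=3/4: [579/4, 165/4, 447/4]
after L6 α=1/5: [766/5, 77, 617/5]
after L7 α=1/2: [1591/10, 158, 426/5]
→ [159, 158, 85]

(2,1) stack=L5,L6,L7; from [0,0,0]:
after L5 α=1: [250, 131, 108]
after L6 α=0: [250, 131, 108]
after L7 α=2/5: [230, 821/5, 566/5]
= [230, 164, 113]


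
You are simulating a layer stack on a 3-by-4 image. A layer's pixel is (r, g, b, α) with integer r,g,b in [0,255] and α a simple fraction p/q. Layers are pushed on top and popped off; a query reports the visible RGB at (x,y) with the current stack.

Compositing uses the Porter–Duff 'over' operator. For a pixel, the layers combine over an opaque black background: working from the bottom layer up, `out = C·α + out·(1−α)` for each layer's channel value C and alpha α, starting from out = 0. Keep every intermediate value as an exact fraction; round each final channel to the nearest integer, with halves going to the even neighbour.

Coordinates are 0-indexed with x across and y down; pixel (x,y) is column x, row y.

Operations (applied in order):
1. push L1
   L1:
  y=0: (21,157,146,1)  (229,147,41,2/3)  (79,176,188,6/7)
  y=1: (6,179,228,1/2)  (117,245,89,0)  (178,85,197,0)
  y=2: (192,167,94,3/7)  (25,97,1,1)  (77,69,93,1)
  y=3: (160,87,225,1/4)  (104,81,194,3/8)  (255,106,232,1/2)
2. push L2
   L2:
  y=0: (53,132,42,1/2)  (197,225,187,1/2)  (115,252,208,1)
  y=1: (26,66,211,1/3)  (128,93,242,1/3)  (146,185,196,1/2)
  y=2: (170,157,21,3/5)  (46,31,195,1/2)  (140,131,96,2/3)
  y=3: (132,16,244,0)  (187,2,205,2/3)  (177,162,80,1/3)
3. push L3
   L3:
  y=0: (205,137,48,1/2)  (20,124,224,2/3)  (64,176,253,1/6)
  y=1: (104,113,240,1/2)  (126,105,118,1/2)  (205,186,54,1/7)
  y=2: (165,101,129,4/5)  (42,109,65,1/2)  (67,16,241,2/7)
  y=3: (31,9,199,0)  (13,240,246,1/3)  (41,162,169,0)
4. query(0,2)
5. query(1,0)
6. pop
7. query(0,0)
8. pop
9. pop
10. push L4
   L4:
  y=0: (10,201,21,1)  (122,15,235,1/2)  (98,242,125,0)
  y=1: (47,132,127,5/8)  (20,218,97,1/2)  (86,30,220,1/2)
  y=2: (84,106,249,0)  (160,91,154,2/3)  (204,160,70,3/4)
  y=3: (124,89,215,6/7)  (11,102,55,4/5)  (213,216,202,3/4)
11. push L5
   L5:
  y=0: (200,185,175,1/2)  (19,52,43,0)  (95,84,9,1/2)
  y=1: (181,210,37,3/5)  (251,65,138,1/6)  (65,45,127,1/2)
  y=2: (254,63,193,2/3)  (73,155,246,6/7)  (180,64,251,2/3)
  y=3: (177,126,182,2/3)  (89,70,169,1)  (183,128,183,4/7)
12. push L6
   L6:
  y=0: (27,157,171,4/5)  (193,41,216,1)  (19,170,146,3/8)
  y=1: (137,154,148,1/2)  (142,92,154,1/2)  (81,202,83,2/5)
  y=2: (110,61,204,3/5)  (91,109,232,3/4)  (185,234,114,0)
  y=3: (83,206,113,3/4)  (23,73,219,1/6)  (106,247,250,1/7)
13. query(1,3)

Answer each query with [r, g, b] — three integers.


(0,2) stack=L1,L2,L3; from [0,0,0]:
+L1 (α=3/7) → [576/7, 501/7, 282/7]
+L2 (α=3/5) → [4722/35, 4299/35, 201/7]
+L3 (α=4/5) → [27822/175, 18439/175, 3813/35]
rounded: [159, 105, 109]

query (1,0) [L1,L2,L3] — begin 0,0,0
after L1 α=2/3: [458/3, 98, 82/3]
after L2 α=1/2: [1049/6, 323/2, 643/6]
after L3 α=2/3: [1289/18, 273/2, 3331/18]
= [72, 136, 185]

(0,0) stack=L1,L2; from [0,0,0]:
+L1 (α=1) → [21, 157, 146]
+L2 (α=1/2) → [37, 289/2, 94]
= [37, 144, 94]

query (1,3) [L4,L5,L6] — begin 0,0,0
+L4 (α=4/5) → [44/5, 408/5, 44]
+L5 (α=1) → [89, 70, 169]
+L6 (α=1/6) → [78, 141/2, 532/3]
= [78, 70, 177]


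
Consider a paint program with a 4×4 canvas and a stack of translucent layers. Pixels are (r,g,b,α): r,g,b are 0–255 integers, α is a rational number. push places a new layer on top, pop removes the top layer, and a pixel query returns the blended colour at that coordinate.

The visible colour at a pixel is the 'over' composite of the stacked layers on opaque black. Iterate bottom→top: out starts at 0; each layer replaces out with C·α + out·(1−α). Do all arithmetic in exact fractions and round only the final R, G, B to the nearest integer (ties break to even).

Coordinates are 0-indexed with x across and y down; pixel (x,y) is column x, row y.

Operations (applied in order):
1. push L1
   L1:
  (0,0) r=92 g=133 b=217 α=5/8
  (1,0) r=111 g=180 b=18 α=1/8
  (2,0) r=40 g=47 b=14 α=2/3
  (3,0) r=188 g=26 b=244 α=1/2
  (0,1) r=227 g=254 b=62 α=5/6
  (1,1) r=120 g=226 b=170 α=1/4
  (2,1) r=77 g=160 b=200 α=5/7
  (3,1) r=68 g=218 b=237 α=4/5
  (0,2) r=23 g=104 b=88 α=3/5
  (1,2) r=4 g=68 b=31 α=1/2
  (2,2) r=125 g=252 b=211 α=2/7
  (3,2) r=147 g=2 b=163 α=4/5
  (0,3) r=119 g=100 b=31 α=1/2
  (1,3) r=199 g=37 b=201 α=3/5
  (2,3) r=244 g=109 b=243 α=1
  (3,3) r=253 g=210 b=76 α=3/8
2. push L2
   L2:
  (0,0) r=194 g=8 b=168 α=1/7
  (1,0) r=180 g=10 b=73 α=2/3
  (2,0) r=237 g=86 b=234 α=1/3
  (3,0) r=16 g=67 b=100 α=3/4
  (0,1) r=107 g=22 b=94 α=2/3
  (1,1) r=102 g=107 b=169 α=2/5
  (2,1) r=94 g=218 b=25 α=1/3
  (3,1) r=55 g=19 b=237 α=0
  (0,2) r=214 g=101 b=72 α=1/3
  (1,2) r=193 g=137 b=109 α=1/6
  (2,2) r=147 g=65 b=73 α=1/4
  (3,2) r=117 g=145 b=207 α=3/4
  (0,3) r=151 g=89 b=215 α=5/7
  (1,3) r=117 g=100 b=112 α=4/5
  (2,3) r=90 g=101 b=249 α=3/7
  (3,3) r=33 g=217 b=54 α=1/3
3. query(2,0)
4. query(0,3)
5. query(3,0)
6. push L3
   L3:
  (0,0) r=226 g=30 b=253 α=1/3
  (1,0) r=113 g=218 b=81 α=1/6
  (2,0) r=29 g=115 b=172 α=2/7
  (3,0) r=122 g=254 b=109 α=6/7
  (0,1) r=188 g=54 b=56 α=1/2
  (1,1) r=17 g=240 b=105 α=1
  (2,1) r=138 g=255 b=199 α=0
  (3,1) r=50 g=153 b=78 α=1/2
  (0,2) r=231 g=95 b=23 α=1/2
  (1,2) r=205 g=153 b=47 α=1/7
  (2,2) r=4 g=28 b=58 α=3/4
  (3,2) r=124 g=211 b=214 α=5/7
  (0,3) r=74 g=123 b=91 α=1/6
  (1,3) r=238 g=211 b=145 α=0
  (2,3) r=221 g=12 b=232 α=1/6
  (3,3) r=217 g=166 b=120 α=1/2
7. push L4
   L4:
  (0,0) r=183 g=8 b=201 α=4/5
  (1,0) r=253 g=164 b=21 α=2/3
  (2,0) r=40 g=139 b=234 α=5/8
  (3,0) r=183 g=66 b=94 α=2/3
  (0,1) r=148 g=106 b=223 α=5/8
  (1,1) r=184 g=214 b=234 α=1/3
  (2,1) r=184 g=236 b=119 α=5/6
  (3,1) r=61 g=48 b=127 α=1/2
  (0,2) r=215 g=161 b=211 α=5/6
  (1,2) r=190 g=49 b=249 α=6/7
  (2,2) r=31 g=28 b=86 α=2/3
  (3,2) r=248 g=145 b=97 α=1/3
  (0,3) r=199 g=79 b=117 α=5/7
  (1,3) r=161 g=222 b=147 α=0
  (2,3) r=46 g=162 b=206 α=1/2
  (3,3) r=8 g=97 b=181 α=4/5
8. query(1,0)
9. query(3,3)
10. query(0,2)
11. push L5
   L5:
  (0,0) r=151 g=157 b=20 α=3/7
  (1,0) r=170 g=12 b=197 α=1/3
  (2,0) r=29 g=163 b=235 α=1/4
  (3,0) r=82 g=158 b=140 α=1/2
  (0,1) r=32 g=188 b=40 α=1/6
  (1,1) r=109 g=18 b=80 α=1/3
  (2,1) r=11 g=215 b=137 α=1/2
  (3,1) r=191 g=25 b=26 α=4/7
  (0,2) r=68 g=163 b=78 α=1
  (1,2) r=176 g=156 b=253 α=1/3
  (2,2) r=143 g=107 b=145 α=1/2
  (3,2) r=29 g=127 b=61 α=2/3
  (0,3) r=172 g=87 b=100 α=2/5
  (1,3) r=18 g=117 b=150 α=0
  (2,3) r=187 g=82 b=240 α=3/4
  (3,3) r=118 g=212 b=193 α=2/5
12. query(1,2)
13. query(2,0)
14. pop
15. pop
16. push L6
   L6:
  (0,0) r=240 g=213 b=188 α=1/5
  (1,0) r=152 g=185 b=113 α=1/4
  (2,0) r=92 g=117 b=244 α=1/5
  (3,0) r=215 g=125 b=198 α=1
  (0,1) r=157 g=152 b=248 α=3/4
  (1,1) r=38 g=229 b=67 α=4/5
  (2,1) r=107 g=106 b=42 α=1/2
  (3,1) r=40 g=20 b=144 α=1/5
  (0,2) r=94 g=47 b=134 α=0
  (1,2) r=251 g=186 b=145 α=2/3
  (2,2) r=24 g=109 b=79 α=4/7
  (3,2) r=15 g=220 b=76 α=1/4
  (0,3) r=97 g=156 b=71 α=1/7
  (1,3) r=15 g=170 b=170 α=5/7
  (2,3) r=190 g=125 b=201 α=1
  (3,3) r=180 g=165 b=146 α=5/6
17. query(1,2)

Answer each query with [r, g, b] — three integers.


(2,0) stack=L1,L2; from [0,0,0]:
L1 α=2/3: [80/3, 94/3, 28/3]
L2 α=1/3: [871/9, 446/9, 758/9]
→ [97, 50, 84]

(0,3) stack=L1,L2; from [0,0,0]:
+L1 (α=1/2) → [119/2, 50, 31/2]
+L2 (α=5/7) → [874/7, 545/7, 158]
→ [125, 78, 158]

at x=3,y=0 over L1,L2:
+L1 (α=1/2) → [94, 13, 122]
+L2 (α=3/4) → [71/2, 107/2, 211/2]
→ [36, 54, 106]

at x=1,y=0 over L1,L2,L3,L4:
L1 α=1/8: [111/8, 45/2, 9/4]
L2 α=2/3: [997/8, 85/6, 593/12]
L3 α=1/6: [1963/16, 1733/36, 3937/72]
L4 α=2/3: [3353/16, 13541/108, 6961/216]
rounded: [210, 125, 32]

at x=3,y=3 over L1,L2,L3,L4:
L1 α=3/8: [759/8, 315/4, 57/2]
L2 α=1/3: [297/4, 749/6, 37]
L3 α=1/2: [1165/8, 1745/12, 157/2]
L4 α=4/5: [1421/40, 6401/60, 321/2]
= [36, 107, 160]

(0,2) stack=L1,L2,L3,L4; from [0,0,0]:
after L1 α=3/5: [69/5, 312/5, 264/5]
after L2 α=1/3: [1208/15, 1129/15, 296/5]
after L3 α=1/2: [4673/30, 1277/15, 411/10]
after L4 α=5/6: [36923/180, 6676/45, 10961/60]
rounded: [205, 148, 183]

at x=1,y=2 over L1,L2,L3,L4,L5:
+L1 (α=1/2) → [2, 34, 31/2]
+L2 (α=1/6) → [203/6, 307/6, 373/12]
+L3 (α=1/7) → [408/7, 460/7, 467/14]
+L4 (α=6/7) → [8388/49, 2518/49, 21383/98]
+L5 (α=1/3) → [25400/147, 12680/147, 11260/49]
rounded: [173, 86, 230]

at x=2,y=0 over L1,L2,L3,L4,L5:
L1 α=2/3: [80/3, 94/3, 28/3]
L2 α=1/3: [871/9, 446/9, 758/9]
L3 α=2/7: [4877/63, 4300/63, 6886/63]
L4 α=5/8: [9077/168, 18895/168, 3932/21]
L5 α=1/4: [10701/224, 28023/224, 5577/28]
= [48, 125, 199]

query (1,2) [L1,L2,L3,L6] — begin 0,0,0
+L1 (α=1/2) → [2, 34, 31/2]
+L2 (α=1/6) → [203/6, 307/6, 373/12]
+L3 (α=1/7) → [408/7, 460/7, 467/14]
+L6 (α=2/3) → [3922/21, 3064/21, 1509/14]
= [187, 146, 108]


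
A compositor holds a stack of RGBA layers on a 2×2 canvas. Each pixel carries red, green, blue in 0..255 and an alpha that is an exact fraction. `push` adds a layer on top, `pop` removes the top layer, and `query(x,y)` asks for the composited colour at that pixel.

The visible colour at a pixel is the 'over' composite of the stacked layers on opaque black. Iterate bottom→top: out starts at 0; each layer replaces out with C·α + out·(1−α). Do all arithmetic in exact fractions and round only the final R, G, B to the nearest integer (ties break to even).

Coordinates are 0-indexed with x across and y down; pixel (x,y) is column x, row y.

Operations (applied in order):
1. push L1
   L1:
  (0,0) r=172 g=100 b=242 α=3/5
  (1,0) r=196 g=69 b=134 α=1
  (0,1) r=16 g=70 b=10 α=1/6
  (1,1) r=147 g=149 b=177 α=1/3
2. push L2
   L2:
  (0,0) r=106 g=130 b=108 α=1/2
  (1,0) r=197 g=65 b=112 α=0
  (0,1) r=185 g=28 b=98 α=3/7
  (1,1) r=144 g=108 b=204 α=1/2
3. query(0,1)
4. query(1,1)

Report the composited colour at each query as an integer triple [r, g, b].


at x=0,y=1 over L1,L2:
+L1 (α=1/6) → [8/3, 35/3, 5/3]
+L2 (α=3/7) → [1697/21, 56/3, 902/21]
= [81, 19, 43]

query (1,1) [L1,L2] — begin 0,0,0
+L1 (α=1/3) → [49, 149/3, 59]
+L2 (α=1/2) → [193/2, 473/6, 263/2]
→ [96, 79, 132]


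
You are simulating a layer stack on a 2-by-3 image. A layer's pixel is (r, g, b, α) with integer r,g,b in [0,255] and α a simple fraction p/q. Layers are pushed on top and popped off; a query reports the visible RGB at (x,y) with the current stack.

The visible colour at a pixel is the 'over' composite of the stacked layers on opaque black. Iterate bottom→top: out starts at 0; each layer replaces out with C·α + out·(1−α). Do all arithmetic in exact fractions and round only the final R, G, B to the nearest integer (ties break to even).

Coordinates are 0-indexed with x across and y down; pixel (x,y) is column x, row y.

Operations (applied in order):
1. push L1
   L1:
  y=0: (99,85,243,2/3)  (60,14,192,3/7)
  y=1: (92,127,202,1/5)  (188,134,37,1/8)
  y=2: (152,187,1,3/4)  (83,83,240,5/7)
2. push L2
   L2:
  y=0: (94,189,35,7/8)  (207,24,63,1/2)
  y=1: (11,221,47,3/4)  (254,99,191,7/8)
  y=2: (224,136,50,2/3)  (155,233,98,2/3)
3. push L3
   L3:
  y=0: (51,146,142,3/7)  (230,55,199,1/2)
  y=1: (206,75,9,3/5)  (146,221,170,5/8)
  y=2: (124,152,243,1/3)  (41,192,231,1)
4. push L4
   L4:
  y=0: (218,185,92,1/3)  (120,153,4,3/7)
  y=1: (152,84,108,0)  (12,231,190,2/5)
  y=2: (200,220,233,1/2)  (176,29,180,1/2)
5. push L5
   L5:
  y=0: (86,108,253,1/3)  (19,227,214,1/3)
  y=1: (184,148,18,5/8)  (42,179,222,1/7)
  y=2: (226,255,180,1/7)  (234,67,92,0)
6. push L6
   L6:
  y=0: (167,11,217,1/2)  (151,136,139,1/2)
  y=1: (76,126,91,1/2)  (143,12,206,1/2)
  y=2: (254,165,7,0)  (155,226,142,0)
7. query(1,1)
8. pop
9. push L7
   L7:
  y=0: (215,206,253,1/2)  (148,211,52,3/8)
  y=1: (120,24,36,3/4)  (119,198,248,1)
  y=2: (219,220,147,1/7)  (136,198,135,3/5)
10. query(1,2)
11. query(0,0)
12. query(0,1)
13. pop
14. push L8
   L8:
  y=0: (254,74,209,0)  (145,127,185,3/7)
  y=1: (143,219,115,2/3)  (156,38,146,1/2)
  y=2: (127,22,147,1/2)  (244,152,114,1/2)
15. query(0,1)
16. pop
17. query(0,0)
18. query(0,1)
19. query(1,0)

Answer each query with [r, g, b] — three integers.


(1,1) stack=L1,L2,L3,L4,L5,L6; from [0,0,0]:
after L1 α=1/8: [47/2, 67/4, 37/8]
after L2 α=7/8: [3603/16, 2839/32, 10733/64]
after L3 α=5/8: [22489/128, 43877/256, 86599/512]
after L4 α=2/5: [70539/640, 249903/1280, 454357/2560]
after L5 α=1/7: [32151/320, 123467/640, 1647231/8960]
after L6 α=1/2: [77911/640, 131147/1280, 3492991/17920]
= [122, 102, 195]

at x=1,y=2 over L1,L2,L3,L4,L5,L7:
L1 α=5/7: [415/7, 415/7, 1200/7]
L2 α=2/3: [2585/21, 3677/21, 2572/21]
L3 α=1: [41, 192, 231]
L4 α=1/2: [217/2, 221/2, 411/2]
L5 α=0: [217/2, 221/2, 411/2]
L7 α=3/5: [125, 163, 816/5]
rounded: [125, 163, 163]

at x=0,y=0 over L1,L2,L3,L4,L5,L7:
L1 α=2/3: [66, 170/3, 162]
L2 α=7/8: [181/2, 4139/24, 407/8]
L3 α=3/7: [515/7, 6767/42, 1259/14]
L4 α=1/3: [852/7, 10652/63, 1903/21]
L5 α=1/3: [2306/21, 28108/189, 9119/63]
L7 α=1/2: [6821/42, 33521/189, 12529/63]
rounded: [162, 177, 199]

(0,1) stack=L1,L2,L3,L4,L5,L7; from [0,0,0]:
+L1 (α=1/5) → [92/5, 127/5, 202/5]
+L2 (α=3/4) → [257/20, 1721/10, 907/20]
+L3 (α=3/5) → [6437/50, 2846/25, 1177/50]
+L4 (α=0) → [6437/50, 2846/25, 1177/50]
+L5 (α=5/8) → [65311/400, 13519/100, 8031/400]
+L7 (α=3/4) → [209311/1600, 20719/400, 51231/1600]
rounded: [131, 52, 32]

at x=0,y=1 over L1,L2,L3,L4,L5,L8:
after L1 α=1/5: [92/5, 127/5, 202/5]
after L2 α=3/4: [257/20, 1721/10, 907/20]
after L3 α=3/5: [6437/50, 2846/25, 1177/50]
after L4 α=0: [6437/50, 2846/25, 1177/50]
after L5 α=5/8: [65311/400, 13519/100, 8031/400]
after L8 α=2/3: [179711/1200, 57319/300, 100031/1200]
rounded: [150, 191, 83]

(0,0) stack=L1,L2,L3,L4,L5; from [0,0,0]:
+L1 (α=2/3) → [66, 170/3, 162]
+L2 (α=7/8) → [181/2, 4139/24, 407/8]
+L3 (α=3/7) → [515/7, 6767/42, 1259/14]
+L4 (α=1/3) → [852/7, 10652/63, 1903/21]
+L5 (α=1/3) → [2306/21, 28108/189, 9119/63]
→ [110, 149, 145]

query (0,1) [L1,L2,L3,L4,L5] — begin 0,0,0
+L1 (α=1/5) → [92/5, 127/5, 202/5]
+L2 (α=3/4) → [257/20, 1721/10, 907/20]
+L3 (α=3/5) → [6437/50, 2846/25, 1177/50]
+L4 (α=0) → [6437/50, 2846/25, 1177/50]
+L5 (α=5/8) → [65311/400, 13519/100, 8031/400]
= [163, 135, 20]

(1,0) stack=L1,L2,L3,L4,L5; from [0,0,0]:
+L1 (α=3/7) → [180/7, 6, 576/7]
+L2 (α=1/2) → [1629/14, 15, 1017/14]
+L3 (α=1/2) → [4849/28, 35, 3803/28]
+L4 (α=3/7) → [7369/49, 599/7, 3887/49]
+L5 (α=1/3) → [5223/49, 929/7, 18260/147]
→ [107, 133, 124]


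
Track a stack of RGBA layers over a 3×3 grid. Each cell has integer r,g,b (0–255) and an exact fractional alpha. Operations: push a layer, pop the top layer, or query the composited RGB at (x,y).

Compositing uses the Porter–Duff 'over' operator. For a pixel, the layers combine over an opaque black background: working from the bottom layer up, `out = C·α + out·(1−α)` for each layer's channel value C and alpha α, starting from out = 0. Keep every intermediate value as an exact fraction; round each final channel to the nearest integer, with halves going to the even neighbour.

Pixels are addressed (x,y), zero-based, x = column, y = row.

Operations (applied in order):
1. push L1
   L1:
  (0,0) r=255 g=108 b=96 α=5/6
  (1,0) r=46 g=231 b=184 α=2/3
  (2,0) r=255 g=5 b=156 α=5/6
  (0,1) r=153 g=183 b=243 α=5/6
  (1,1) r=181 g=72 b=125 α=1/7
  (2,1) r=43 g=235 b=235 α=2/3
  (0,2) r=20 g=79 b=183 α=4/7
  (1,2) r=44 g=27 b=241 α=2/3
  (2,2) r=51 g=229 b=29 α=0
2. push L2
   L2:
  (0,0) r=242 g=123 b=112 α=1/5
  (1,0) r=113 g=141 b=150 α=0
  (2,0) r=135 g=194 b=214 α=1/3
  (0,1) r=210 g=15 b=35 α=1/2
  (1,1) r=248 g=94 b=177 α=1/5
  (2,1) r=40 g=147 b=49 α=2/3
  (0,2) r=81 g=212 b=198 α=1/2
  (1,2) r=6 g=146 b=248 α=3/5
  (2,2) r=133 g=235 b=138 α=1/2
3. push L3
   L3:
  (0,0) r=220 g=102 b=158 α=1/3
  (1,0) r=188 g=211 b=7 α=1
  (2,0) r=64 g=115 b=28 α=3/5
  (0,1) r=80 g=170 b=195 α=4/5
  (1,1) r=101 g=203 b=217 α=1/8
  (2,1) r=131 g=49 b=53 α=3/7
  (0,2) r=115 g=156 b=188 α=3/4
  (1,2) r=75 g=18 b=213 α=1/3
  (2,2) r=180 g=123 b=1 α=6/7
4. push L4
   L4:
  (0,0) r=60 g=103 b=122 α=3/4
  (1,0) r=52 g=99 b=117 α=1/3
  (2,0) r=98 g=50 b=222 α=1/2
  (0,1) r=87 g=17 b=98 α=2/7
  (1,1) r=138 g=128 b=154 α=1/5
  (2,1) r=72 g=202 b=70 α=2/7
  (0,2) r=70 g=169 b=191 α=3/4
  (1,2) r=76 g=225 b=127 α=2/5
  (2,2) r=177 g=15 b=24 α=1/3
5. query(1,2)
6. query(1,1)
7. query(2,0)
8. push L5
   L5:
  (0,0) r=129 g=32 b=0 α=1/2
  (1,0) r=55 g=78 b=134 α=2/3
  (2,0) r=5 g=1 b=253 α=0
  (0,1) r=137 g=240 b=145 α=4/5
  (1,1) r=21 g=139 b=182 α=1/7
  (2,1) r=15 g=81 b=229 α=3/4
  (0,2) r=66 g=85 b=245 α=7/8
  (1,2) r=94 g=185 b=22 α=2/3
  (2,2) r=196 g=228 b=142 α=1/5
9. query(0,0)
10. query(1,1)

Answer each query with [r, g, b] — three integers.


(1,2) stack=L1,L2,L3,L4; from [0,0,0]:
L1 α=2/3: [88/3, 18, 482/3]
L2 α=3/5: [46/3, 474/5, 3196/15]
L3 α=1/3: [317/9, 346/5, 9587/45]
L4 α=2/5: [773/15, 3288/25, 13397/75]
= [52, 132, 179]

(1,1) stack=L1,L2,L3,L4; from [0,0,0]:
+L1 (α=1/7) → [181/7, 72/7, 125/7]
+L2 (α=1/5) → [492/7, 946/35, 1739/35]
+L3 (α=1/8) → [593/8, 1961/40, 353/5]
+L4 (α=1/5) → [869/10, 3241/50, 2182/25]
= [87, 65, 87]

(2,0) stack=L1,L2,L3,L4; from [0,0,0]:
L1 α=5/6: [425/2, 25/6, 130]
L2 α=1/3: [560/3, 607/9, 158]
L3 α=3/5: [1696/15, 4319/45, 80]
L4 α=1/2: [1583/15, 6569/90, 151]
rounded: [106, 73, 151]

at x=0,y=0 over L1,L2,L3,L4,L5:
+L1 (α=5/6) → [425/2, 90, 80]
+L2 (α=1/5) → [1092/5, 483/5, 432/5]
+L3 (α=1/3) → [3284/15, 492/5, 1654/15]
+L4 (α=3/4) → [1496/15, 2037/20, 1786/15]
+L5 (α=1/2) → [3431/30, 2677/40, 893/15]
rounded: [114, 67, 60]

query (1,1) [L1,L2,L3,L4,L5] — begin 0,0,0
L1 α=1/7: [181/7, 72/7, 125/7]
L2 α=1/5: [492/7, 946/35, 1739/35]
L3 α=1/8: [593/8, 1961/40, 353/5]
L4 α=1/5: [869/10, 3241/50, 2182/25]
L5 α=1/7: [2712/35, 13198/175, 17642/175]
rounded: [77, 75, 101]
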